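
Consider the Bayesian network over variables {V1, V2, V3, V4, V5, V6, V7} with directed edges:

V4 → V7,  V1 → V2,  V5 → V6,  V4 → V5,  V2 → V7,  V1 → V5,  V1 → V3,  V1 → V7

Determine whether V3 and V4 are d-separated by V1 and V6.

We examine all 3 paths between V3 and V4:
  1. V3 ← V1 → V7 ← V4 — V1:fork[blocks]; V7:collider[blocks] ⇒ blocked
  2. V3 ← V1 → V5 ← V4 — V1:fork[blocks]; V5:collider[open] ⇒ blocked
  3. V3 ← V1 → V2 → V7 ← V4 — V1:fork[blocks]; V2:chain[open]; V7:collider[blocks] ⇒ blocked
Since every path is blocked, d-separation holds.

Yes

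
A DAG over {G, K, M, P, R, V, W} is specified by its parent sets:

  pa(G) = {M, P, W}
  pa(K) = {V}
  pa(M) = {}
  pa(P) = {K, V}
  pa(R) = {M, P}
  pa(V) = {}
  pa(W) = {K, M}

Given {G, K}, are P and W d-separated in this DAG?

No

We examine all 6 paths between P and W:
Path 1: P ← K → W
  K is a fork here and K is conditioned on, so the path is blocked at K.
Path 2: P ← V → K → W
  K is a chain here and K is conditioned on, so the path is blocked at K.
Path 3: P → R ← M → G ← W
  R is a collider here and neither R nor any of its descendants is conditioned on, so the collider stays closed — the path is blocked at R.
Path 4: P → R ← M → W
  R is a collider here and neither R nor any of its descendants is conditioned on, so the collider stays closed — the path is blocked at R.
Path 5: P → G ← M → W
  G is a collider and G is conditioned on, which opens it; M is a fork and M is not conditioned on — no node blocks this path, so it is active.
Path 6: P → G ← W
  G is a collider and G is conditioned on, which opens it — no node blocks this path, so it is active.
At least one path is unblocked, so d-separation fails.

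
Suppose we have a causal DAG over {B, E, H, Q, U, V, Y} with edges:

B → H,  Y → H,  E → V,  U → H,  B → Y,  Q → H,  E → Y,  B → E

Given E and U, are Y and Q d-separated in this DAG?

3 paths connect Y and Q; each must be blocked for d-separation to hold:
Path 1: Y ← E ← B → H ← Q
  E is a chain here and E is conditioned on, so the path is blocked at E.
Path 2: Y ← B → H ← Q
  H is a collider here and neither H nor any of its descendants is conditioned on, so the collider stays closed — the path is blocked at H.
Path 3: Y → H ← Q
  H is a collider here and neither H nor any of its descendants is conditioned on, so the collider stays closed — the path is blocked at H.
Since every path is blocked, d-separation holds.

Yes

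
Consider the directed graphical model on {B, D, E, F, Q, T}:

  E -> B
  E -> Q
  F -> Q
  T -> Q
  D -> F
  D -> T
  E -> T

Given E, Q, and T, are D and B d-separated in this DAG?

We examine all 4 paths between D and B:
Path 1: D → F → Q ← E → B
  E is a fork here and E is conditioned on, so the path is blocked at E.
Path 2: D → F → Q ← T ← E → B
  T is a chain here and T is conditioned on, so the path is blocked at T.
Path 3: D → T ← E → B
  E is a fork here and E is conditioned on, so the path is blocked at E.
Path 4: D → T → Q ← E → B
  T is a chain here and T is conditioned on, so the path is blocked at T.
Since every path is blocked, d-separation holds.

Yes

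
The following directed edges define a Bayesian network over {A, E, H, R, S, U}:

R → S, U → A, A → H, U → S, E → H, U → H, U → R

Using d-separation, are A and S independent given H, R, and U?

Yes

4 paths connect A and S; each must be blocked for d-separation to hold:
  1. A → H ← U → S — H:collider[open]; U:fork[blocks] ⇒ blocked
  2. A → H ← U → R → S — H:collider[open]; U:fork[blocks]; R:chain[blocks] ⇒ blocked
  3. A ← U → S — U:fork[blocks] ⇒ blocked
  4. A ← U → R → S — U:fork[blocks]; R:chain[blocks] ⇒ blocked
All paths are blocked; A ⊥ S | {H, R, U} holds.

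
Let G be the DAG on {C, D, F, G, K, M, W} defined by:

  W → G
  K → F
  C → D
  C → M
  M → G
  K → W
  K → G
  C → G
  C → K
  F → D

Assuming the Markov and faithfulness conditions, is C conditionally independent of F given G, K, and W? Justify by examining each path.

Yes — C and F are d-separated given {G, K, W}.

There are 6 undirected paths between C and F; checking each against the conditioning set {G, K, W}:
Path 1: C → G ← W ← K → F
  W is a chain here and W is conditioned on, so the path is blocked at W.
Path 2: C → G ← K → F
  K is a fork here and K is conditioned on, so the path is blocked at K.
Path 3: C → K → F
  K is a chain here and K is conditioned on, so the path is blocked at K.
Path 4: C → M → G ← W ← K → F
  W is a chain here and W is conditioned on, so the path is blocked at W.
Path 5: C → M → G ← K → F
  K is a fork here and K is conditioned on, so the path is blocked at K.
Path 6: C → D ← F
  D is a collider here and neither D nor any of its descendants is conditioned on, so the collider stays closed — the path is blocked at D.
All paths are blocked; C ⊥ F | {G, K, W} holds.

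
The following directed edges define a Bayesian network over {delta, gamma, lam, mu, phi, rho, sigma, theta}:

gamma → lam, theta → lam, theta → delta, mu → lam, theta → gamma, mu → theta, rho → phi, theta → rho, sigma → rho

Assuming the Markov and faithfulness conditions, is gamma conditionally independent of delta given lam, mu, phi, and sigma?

No — gamma and delta are not d-separated given {lam, mu, phi, sigma}.

We examine all 3 paths between gamma and delta:
Path 1: gamma → lam ← theta → delta
  lam is a collider and lam is conditioned on, which opens it; theta is a fork and theta is not conditioned on — no node blocks this path, so it is active.
Path 2: gamma → lam ← mu → theta → delta
  mu is a fork here and mu is conditioned on, so the path is blocked at mu.
Path 3: gamma ← theta → delta
  theta is a fork and theta is not conditioned on — no node blocks this path, so it is active.
Because an active path exists, gamma and delta are not d-separated.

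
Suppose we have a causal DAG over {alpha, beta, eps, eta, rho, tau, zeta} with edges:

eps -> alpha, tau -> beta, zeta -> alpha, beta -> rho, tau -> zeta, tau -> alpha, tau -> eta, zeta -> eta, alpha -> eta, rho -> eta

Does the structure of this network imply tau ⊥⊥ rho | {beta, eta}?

There are 6 undirected paths between tau and rho; checking each against the conditioning set {beta, eta}:
Path 1: tau → eta ← rho
  eta is a collider and eta is conditioned on, which opens it — no node blocks this path, so it is active.
Path 2: tau → zeta → eta ← rho
  zeta is a chain and zeta is not conditioned on; eta is a collider and eta is conditioned on, which opens it — no node blocks this path, so it is active.
Path 3: tau → zeta → alpha → eta ← rho
  zeta is a chain and zeta is not conditioned on; alpha is a chain and alpha is not conditioned on; eta is a collider and eta is conditioned on, which opens it — no node blocks this path, so it is active.
Path 4: tau → alpha → eta ← rho
  alpha is a chain and alpha is not conditioned on; eta is a collider and eta is conditioned on, which opens it — no node blocks this path, so it is active.
Path 5: tau → alpha ← zeta → eta ← rho
  alpha is a collider and its descendant eta is conditioned on, which opens it; zeta is a fork and zeta is not conditioned on; eta is a collider and eta is conditioned on, which opens it — no node blocks this path, so it is active.
Path 6: tau → beta → rho
  beta is a chain here and beta is conditioned on, so the path is blocked at beta.
Because an active path exists, tau and rho are not d-separated.

No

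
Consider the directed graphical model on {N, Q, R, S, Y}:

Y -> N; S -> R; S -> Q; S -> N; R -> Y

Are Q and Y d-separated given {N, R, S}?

Yes

2 paths connect Q and Y; each must be blocked for d-separation to hold:
Path 1: Q ← S → N ← Y
  S is a fork here and S is conditioned on, so the path is blocked at S.
Path 2: Q ← S → R → Y
  S is a fork here and S is conditioned on, so the path is blocked at S.
Every path is blocked, so Q and Y are d-separated given {N, R, S}.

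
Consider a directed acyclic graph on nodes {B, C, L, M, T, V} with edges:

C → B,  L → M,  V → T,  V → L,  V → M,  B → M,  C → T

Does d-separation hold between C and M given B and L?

We examine all 3 paths between C and M:
Path 1: C → T ← V → L → M
  T is a collider here and neither T nor any of its descendants is conditioned on, so the collider stays closed — the path is blocked at T.
Path 2: C → T ← V → M
  T is a collider here and neither T nor any of its descendants is conditioned on, so the collider stays closed — the path is blocked at T.
Path 3: C → B → M
  B is a chain here and B is conditioned on, so the path is blocked at B.
Since every path is blocked, d-separation holds.

Yes — C and M are d-separated given {B, L}.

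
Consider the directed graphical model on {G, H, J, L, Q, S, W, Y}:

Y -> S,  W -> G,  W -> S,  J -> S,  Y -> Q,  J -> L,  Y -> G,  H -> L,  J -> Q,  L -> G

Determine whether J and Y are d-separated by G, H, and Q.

There are 5 undirected paths between J and Y; checking each against the conditioning set {G, H, Q}:
  1. J → Q ← Y — Q:collider[open] ⇒ active
  2. J → L → G ← W → S ← Y — L:chain[open]; G:collider[open]; W:fork[open]; S:collider[blocks] ⇒ blocked
  3. J → L → G ← Y — L:chain[open]; G:collider[open] ⇒ active
  4. J → S ← W → G ← Y — S:collider[blocks]; W:fork[open]; G:collider[open] ⇒ blocked
  5. J → S ← Y — S:collider[blocks] ⇒ blocked
Because an active path exists, J and Y are not d-separated.

No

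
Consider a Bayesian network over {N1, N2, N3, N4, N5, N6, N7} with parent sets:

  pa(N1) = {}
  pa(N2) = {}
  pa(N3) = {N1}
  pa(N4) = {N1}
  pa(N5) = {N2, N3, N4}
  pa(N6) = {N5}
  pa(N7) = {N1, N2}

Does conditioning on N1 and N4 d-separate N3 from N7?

Enumerating the 4 paths from N3 to N7 and testing each for blocking by {N1, N4}:
Path 1: N3 → N5 ← N4 ← N1 → N7
  N5 is a collider here and neither N5 nor any of its descendants is conditioned on, so the collider stays closed — the path is blocked at N5.
Path 2: N3 → N5 ← N2 → N7
  N5 is a collider here and neither N5 nor any of its descendants is conditioned on, so the collider stays closed — the path is blocked at N5.
Path 3: N3 ← N1 → N4 → N5 ← N2 → N7
  N1 is a fork here and N1 is conditioned on, so the path is blocked at N1.
Path 4: N3 ← N1 → N7
  N1 is a fork here and N1 is conditioned on, so the path is blocked at N1.
All paths are blocked; N3 ⊥ N7 | {N1, N4} holds.

Yes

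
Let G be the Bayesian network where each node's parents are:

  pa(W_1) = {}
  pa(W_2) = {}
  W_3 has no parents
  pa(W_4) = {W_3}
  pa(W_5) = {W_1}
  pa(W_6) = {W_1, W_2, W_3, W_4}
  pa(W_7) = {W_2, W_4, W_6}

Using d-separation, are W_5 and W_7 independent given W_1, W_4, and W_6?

Yes

We examine all 4 paths between W_5 and W_7:
Path 1: W_5 ← W_1 → W_6 ← W_2 → W_7
  W_1 is a fork here and W_1 is conditioned on, so the path is blocked at W_1.
Path 2: W_5 ← W_1 → W_6 ← W_4 → W_7
  W_1 is a fork here and W_1 is conditioned on, so the path is blocked at W_1.
Path 3: W_5 ← W_1 → W_6 → W_7
  W_1 is a fork here and W_1 is conditioned on, so the path is blocked at W_1.
Path 4: W_5 ← W_1 → W_6 ← W_3 → W_4 → W_7
  W_1 is a fork here and W_1 is conditioned on, so the path is blocked at W_1.
Since every path is blocked, d-separation holds.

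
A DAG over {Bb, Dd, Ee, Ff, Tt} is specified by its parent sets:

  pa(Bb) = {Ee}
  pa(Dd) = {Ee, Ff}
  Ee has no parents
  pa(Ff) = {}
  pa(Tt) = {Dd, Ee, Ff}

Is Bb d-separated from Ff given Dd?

No

We examine all 4 paths between Bb and Ff:
Path 1: Bb ← Ee → Dd ← Ff
  Ee is a fork and Ee is not conditioned on; Dd is a collider and Dd is conditioned on, which opens it — no node blocks this path, so it is active.
Path 2: Bb ← Ee → Dd → Tt ← Ff
  Dd is a chain here and Dd is conditioned on, so the path is blocked at Dd.
Path 3: Bb ← Ee → Tt ← Ff
  Tt is a collider here and neither Tt nor any of its descendants is conditioned on, so the collider stays closed — the path is blocked at Tt.
Path 4: Bb ← Ee → Tt ← Dd ← Ff
  Tt is a collider here and neither Tt nor any of its descendants is conditioned on, so the collider stays closed — the path is blocked at Tt.
Since the path Bb ← Ee → Dd ← Ff is active, Bb and Ff are not d-separated given {Dd}.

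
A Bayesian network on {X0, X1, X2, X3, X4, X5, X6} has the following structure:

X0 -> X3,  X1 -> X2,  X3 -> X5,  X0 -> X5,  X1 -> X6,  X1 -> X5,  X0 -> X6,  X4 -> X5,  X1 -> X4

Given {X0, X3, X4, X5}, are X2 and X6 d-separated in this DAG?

We examine all 5 paths between X2 and X6:
  1. X2 ← X1 → X5 ← X0 → X6 — X1:fork[open]; X5:collider[open]; X0:fork[blocks] ⇒ blocked
  2. X2 ← X1 → X5 ← X3 ← X0 → X6 — X1:fork[open]; X5:collider[open]; X3:chain[blocks]; X0:fork[blocks] ⇒ blocked
  3. X2 ← X1 → X6 — X1:fork[open] ⇒ active
  4. X2 ← X1 → X4 → X5 ← X0 → X6 — X1:fork[open]; X4:chain[blocks]; X5:collider[open]; X0:fork[blocks] ⇒ blocked
  5. X2 ← X1 → X4 → X5 ← X3 ← X0 → X6 — X1:fork[open]; X4:chain[blocks]; X5:collider[open]; X3:chain[blocks]; X0:fork[blocks] ⇒ blocked
Since the path X2 ← X1 → X6 is active, X2 and X6 are not d-separated given {X0, X3, X4, X5}.

No — X2 and X6 are not d-separated given {X0, X3, X4, X5}.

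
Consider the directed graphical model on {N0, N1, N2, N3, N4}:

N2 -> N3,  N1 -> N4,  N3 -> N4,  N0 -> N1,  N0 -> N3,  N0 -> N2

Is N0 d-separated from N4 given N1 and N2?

No — N0 and N4 are not d-separated given {N1, N2}.

3 paths connect N0 and N4; each must be blocked for d-separation to hold:
Path 1: N0 → N2 → N3 → N4
  N2 is a chain here and N2 is conditioned on, so the path is blocked at N2.
Path 2: N0 → N3 → N4
  N3 is a chain and N3 is not conditioned on — no node blocks this path, so it is active.
Path 3: N0 → N1 → N4
  N1 is a chain here and N1 is conditioned on, so the path is blocked at N1.
At least one path is unblocked, so d-separation fails.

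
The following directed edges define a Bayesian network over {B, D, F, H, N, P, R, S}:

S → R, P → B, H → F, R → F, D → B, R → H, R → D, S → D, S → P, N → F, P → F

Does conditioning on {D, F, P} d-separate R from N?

No — R and N are not d-separated given {D, F, P}.

We examine all 6 paths between R and N:
Path 1: R → H → F ← N
  H is a chain and H is not conditioned on; F is a collider and F is conditioned on, which opens it — no node blocks this path, so it is active.
Path 2: R → D ← S → P → F ← N
  P is a chain here and P is conditioned on, so the path is blocked at P.
Path 3: R → D → B ← P → F ← N
  D is a chain here and D is conditioned on, so the path is blocked at D.
Path 4: R ← S → D → B ← P → F ← N
  D is a chain here and D is conditioned on, so the path is blocked at D.
Path 5: R ← S → P → F ← N
  P is a chain here and P is conditioned on, so the path is blocked at P.
Path 6: R → F ← N
  F is a collider and F is conditioned on, which opens it — no node blocks this path, so it is active.
Since the path R → H → F ← N is active, R and N are not d-separated given {D, F, P}.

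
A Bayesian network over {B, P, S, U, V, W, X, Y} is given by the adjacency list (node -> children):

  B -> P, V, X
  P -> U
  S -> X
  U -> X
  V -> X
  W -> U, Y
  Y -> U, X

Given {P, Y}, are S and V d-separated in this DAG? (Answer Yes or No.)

Yes — S and V are d-separated given {P, Y}.

5 paths connect S and V; each must be blocked for d-separation to hold:
Path 1: S → X ← U ← P ← B → V
  X is a collider here and neither X nor any of its descendants is conditioned on, so the collider stays closed — the path is blocked at X.
Path 2: S → X ← Y → U ← P ← B → V
  X is a collider here and neither X nor any of its descendants is conditioned on, so the collider stays closed — the path is blocked at X.
Path 3: S → X ← Y ← W → U ← P ← B → V
  X is a collider here and neither X nor any of its descendants is conditioned on, so the collider stays closed — the path is blocked at X.
Path 4: S → X ← B → V
  X is a collider here and neither X nor any of its descendants is conditioned on, so the collider stays closed — the path is blocked at X.
Path 5: S → X ← V
  X is a collider here and neither X nor any of its descendants is conditioned on, so the collider stays closed — the path is blocked at X.
Since every path is blocked, d-separation holds.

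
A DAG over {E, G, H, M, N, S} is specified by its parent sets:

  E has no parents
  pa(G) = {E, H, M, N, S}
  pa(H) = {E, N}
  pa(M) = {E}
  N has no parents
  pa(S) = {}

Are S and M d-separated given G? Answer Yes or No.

No

We examine all 4 paths between S and M:
Path 1: S → G ← N → H ← E → M
  G is a collider and G is conditioned on, which opens it; N is a fork and N is not conditioned on; H is a collider and its descendant G is conditioned on, which opens it; E is a fork and E is not conditioned on — no node blocks this path, so it is active.
Path 2: S → G ← M
  G is a collider and G is conditioned on, which opens it — no node blocks this path, so it is active.
Path 3: S → G ← H ← E → M
  G is a collider and G is conditioned on, which opens it; H is a chain and H is not conditioned on; E is a fork and E is not conditioned on — no node blocks this path, so it is active.
Path 4: S → G ← E → M
  G is a collider and G is conditioned on, which opens it; E is a fork and E is not conditioned on — no node blocks this path, so it is active.
Since the path S → G ← N → H ← E → M is active, S and M are not d-separated given {G}.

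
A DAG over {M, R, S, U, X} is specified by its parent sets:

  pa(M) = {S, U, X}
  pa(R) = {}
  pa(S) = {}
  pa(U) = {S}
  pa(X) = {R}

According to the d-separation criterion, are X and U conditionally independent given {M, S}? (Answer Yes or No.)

No

2 paths connect X and U; each must be blocked for d-separation to hold:
Path 1: X → M ← U
  M is a collider and M is conditioned on, which opens it — no node blocks this path, so it is active.
Path 2: X → M ← S → U
  S is a fork here and S is conditioned on, so the path is blocked at S.
Because an active path exists, X and U are not d-separated.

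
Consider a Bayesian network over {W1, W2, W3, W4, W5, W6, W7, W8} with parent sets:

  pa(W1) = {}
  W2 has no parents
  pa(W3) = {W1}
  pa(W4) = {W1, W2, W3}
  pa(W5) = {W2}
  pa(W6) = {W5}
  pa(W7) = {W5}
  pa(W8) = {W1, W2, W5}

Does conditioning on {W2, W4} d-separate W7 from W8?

No — W7 and W8 are not d-separated given {W2, W4}.

Enumerating the 4 paths from W7 to W8 and testing each for blocking by {W2, W4}:
Path 1: W7 ← W5 ← W2 → W8
  W2 is a fork here and W2 is conditioned on, so the path is blocked at W2.
Path 2: W7 ← W5 ← W2 → W4 ← W3 ← W1 → W8
  W2 is a fork here and W2 is conditioned on, so the path is blocked at W2.
Path 3: W7 ← W5 ← W2 → W4 ← W1 → W8
  W2 is a fork here and W2 is conditioned on, so the path is blocked at W2.
Path 4: W7 ← W5 → W8
  W5 is a fork and W5 is not conditioned on — no node blocks this path, so it is active.
Because an active path exists, W7 and W8 are not d-separated.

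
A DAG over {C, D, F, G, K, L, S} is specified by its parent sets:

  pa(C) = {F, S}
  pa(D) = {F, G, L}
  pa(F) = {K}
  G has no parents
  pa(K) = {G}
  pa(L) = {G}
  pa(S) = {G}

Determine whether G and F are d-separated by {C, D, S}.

No

There are 4 undirected paths between G and F; checking each against the conditioning set {C, D, S}:
  1. G → L → D ← F — L:chain[open]; D:collider[open] ⇒ active
  2. G → D ← F — D:collider[open] ⇒ active
  3. G → K → F — K:chain[open] ⇒ active
  4. G → S → C ← F — S:chain[blocks]; C:collider[open] ⇒ blocked
Because an active path exists, G and F are not d-separated.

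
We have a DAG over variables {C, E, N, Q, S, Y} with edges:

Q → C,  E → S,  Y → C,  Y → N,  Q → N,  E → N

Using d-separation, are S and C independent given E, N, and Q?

Yes

Enumerating the 2 paths from S to C and testing each for blocking by {E, N, Q}:
Path 1: S ← E → N ← Y → C
  E is a fork here and E is conditioned on, so the path is blocked at E.
Path 2: S ← E → N ← Q → C
  E is a fork here and E is conditioned on, so the path is blocked at E.
Since every path is blocked, d-separation holds.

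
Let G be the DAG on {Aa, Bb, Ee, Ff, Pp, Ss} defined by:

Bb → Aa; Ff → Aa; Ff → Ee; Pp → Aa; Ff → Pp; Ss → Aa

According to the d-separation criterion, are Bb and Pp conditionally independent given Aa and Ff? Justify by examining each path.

There are 2 undirected paths between Bb and Pp; checking each against the conditioning set {Aa, Ff}:
Path 1: Bb → Aa ← Pp
  Aa is a collider and Aa is conditioned on, which opens it — no node blocks this path, so it is active.
Path 2: Bb → Aa ← Ff → Pp
  Ff is a fork here and Ff is conditioned on, so the path is blocked at Ff.
Because an active path exists, Bb and Pp are not d-separated.

No — Bb and Pp are not d-separated given {Aa, Ff}.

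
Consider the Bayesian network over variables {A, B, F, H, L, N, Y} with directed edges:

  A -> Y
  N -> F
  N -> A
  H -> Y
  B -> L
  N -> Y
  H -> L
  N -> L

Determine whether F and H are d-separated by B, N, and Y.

Yes

Enumerating the 3 paths from F to H and testing each for blocking by {B, N, Y}:
  1. F ← N → Y ← H — N:fork[blocks]; Y:collider[open] ⇒ blocked
  2. F ← N → A → Y ← H — N:fork[blocks]; A:chain[open]; Y:collider[open] ⇒ blocked
  3. F ← N → L ← H — N:fork[blocks]; L:collider[blocks] ⇒ blocked
Every path is blocked, so F and H are d-separated given {B, N, Y}.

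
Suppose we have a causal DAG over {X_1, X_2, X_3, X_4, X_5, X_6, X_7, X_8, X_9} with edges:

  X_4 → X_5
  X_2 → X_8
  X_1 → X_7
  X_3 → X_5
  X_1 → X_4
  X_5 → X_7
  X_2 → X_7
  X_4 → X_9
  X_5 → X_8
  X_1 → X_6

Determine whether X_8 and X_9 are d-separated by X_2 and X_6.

No

We examine all 4 paths between X_8 and X_9:
Path 1: X_8 ← X_2 → X_7 ← X_5 ← X_4 → X_9
  X_2 is a fork here and X_2 is conditioned on, so the path is blocked at X_2.
Path 2: X_8 ← X_2 → X_7 ← X_1 → X_4 → X_9
  X_2 is a fork here and X_2 is conditioned on, so the path is blocked at X_2.
Path 3: X_8 ← X_5 → X_7 ← X_1 → X_4 → X_9
  X_7 is a collider here and neither X_7 nor any of its descendants is conditioned on, so the collider stays closed — the path is blocked at X_7.
Path 4: X_8 ← X_5 ← X_4 → X_9
  X_5 is a chain and X_5 is not conditioned on; X_4 is a fork and X_4 is not conditioned on — no node blocks this path, so it is active.
Since the path X_8 ← X_5 ← X_4 → X_9 is active, X_8 and X_9 are not d-separated given {X_2, X_6}.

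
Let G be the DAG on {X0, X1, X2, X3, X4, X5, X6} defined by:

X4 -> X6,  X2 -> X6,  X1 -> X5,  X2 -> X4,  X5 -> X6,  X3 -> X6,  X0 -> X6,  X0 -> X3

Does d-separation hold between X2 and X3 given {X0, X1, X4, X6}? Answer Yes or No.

No

We examine all 4 paths between X2 and X3:
Path 1: X2 → X4 → X6 ← X0 → X3
  X4 is a chain here and X4 is conditioned on, so the path is blocked at X4.
Path 2: X2 → X4 → X6 ← X3
  X4 is a chain here and X4 is conditioned on, so the path is blocked at X4.
Path 3: X2 → X6 ← X0 → X3
  X0 is a fork here and X0 is conditioned on, so the path is blocked at X0.
Path 4: X2 → X6 ← X3
  X6 is a collider and X6 is conditioned on, which opens it — no node blocks this path, so it is active.
Because an active path exists, X2 and X3 are not d-separated.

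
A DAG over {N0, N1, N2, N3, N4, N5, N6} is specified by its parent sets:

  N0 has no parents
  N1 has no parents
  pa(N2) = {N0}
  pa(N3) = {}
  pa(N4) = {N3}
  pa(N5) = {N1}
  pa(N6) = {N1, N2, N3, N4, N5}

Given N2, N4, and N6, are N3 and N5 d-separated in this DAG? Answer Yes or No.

Enumerating the 4 paths from N3 to N5 and testing each for blocking by {N2, N4, N6}:
Path 1: N3 → N6 ← N5
  N6 is a collider and N6 is conditioned on, which opens it — no node blocks this path, so it is active.
Path 2: N3 → N6 ← N1 → N5
  N6 is a collider and N6 is conditioned on, which opens it; N1 is a fork and N1 is not conditioned on — no node blocks this path, so it is active.
Path 3: N3 → N4 → N6 ← N5
  N4 is a chain here and N4 is conditioned on, so the path is blocked at N4.
Path 4: N3 → N4 → N6 ← N1 → N5
  N4 is a chain here and N4 is conditioned on, so the path is blocked at N4.
Since the path N3 → N6 ← N5 is active, N3 and N5 are not d-separated given {N2, N4, N6}.

No — N3 and N5 are not d-separated given {N2, N4, N6}.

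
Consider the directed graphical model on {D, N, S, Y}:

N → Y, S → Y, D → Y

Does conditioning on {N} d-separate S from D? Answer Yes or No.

Only one path connects S and D:
Path 1: S → Y ← D
  Y is a collider here and neither Y nor any of its descendants is conditioned on, so the collider stays closed — the path is blocked at Y.
Since every path is blocked, d-separation holds.

Yes — S and D are d-separated given {N}.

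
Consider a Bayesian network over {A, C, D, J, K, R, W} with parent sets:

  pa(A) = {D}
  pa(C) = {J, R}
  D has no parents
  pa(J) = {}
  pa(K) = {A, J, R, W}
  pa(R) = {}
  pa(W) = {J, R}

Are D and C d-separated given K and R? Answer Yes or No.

We examine all 6 paths between D and C:
  1. D → A → K ← W ← R → C — A:chain[open]; K:collider[open]; W:chain[open]; R:fork[blocks] ⇒ blocked
  2. D → A → K ← W ← J → C — A:chain[open]; K:collider[open]; W:chain[open]; J:fork[open] ⇒ active
  3. D → A → K ← R → W ← J → C — A:chain[open]; K:collider[open]; R:fork[blocks]; W:collider[open]; J:fork[open] ⇒ blocked
  4. D → A → K ← R → C — A:chain[open]; K:collider[open]; R:fork[blocks] ⇒ blocked
  5. D → A → K ← J → W ← R → C — A:chain[open]; K:collider[open]; J:fork[open]; W:collider[open]; R:fork[blocks] ⇒ blocked
  6. D → A → K ← J → C — A:chain[open]; K:collider[open]; J:fork[open] ⇒ active
Since the path D → A → K ← W ← J → C is active, D and C are not d-separated given {K, R}.

No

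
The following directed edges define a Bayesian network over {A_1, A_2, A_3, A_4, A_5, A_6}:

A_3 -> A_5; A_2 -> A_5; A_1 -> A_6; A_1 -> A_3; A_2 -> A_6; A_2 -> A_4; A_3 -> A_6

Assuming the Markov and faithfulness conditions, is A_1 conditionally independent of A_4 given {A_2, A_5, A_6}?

There are 4 undirected paths between A_1 and A_4; checking each against the conditioning set {A_2, A_5, A_6}:
  1. A_1 → A_6 ← A_3 → A_5 ← A_2 → A_4 — A_6:collider[open]; A_3:fork[open]; A_5:collider[open]; A_2:fork[blocks] ⇒ blocked
  2. A_1 → A_6 ← A_2 → A_4 — A_6:collider[open]; A_2:fork[blocks] ⇒ blocked
  3. A_1 → A_3 → A_6 ← A_2 → A_4 — A_3:chain[open]; A_6:collider[open]; A_2:fork[blocks] ⇒ blocked
  4. A_1 → A_3 → A_5 ← A_2 → A_4 — A_3:chain[open]; A_5:collider[open]; A_2:fork[blocks] ⇒ blocked
Since every path is blocked, d-separation holds.

Yes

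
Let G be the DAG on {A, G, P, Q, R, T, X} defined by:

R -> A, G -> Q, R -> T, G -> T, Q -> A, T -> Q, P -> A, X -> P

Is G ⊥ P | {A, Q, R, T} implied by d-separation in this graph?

Yes

Enumerating the 4 paths from G to P and testing each for blocking by {A, Q, R, T}:
Path 1: G → Q ← T ← R → A ← P
  T is a chain here and T is conditioned on, so the path is blocked at T.
Path 2: G → Q → A ← P
  Q is a chain here and Q is conditioned on, so the path is blocked at Q.
Path 3: G → T ← R → A ← P
  R is a fork here and R is conditioned on, so the path is blocked at R.
Path 4: G → T → Q → A ← P
  T is a chain here and T is conditioned on, so the path is blocked at T.
Every path is blocked, so G and P are d-separated given {A, Q, R, T}.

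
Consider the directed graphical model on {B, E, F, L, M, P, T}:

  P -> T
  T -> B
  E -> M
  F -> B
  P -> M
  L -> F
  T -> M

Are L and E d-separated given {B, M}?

No — L and E are not d-separated given {B, M}.

2 paths connect L and E; each must be blocked for d-separation to hold:
Path 1: L → F → B ← T → M ← E
  F is a chain and F is not conditioned on; B is a collider and B is conditioned on, which opens it; T is a fork and T is not conditioned on; M is a collider and M is conditioned on, which opens it — no node blocks this path, so it is active.
Path 2: L → F → B ← T ← P → M ← E
  F is a chain and F is not conditioned on; B is a collider and B is conditioned on, which opens it; T is a chain and T is not conditioned on; P is a fork and P is not conditioned on; M is a collider and M is conditioned on, which opens it — no node blocks this path, so it is active.
Because an active path exists, L and E are not d-separated.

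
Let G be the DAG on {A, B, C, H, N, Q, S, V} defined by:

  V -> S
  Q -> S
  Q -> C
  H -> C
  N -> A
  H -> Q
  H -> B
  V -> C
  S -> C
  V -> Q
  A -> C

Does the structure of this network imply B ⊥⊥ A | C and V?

We examine all 6 paths between B and A:
Path 1: B ← H → Q ← V → C ← A
  V is a fork here and V is conditioned on, so the path is blocked at V.
Path 2: B ← H → Q ← V → S → C ← A
  V is a fork here and V is conditioned on, so the path is blocked at V.
Path 3: B ← H → Q → C ← A
  H is a fork and H is not conditioned on; Q is a chain and Q is not conditioned on; C is a collider and C is conditioned on, which opens it — no node blocks this path, so it is active.
Path 4: B ← H → Q → S ← V → C ← A
  V is a fork here and V is conditioned on, so the path is blocked at V.
Path 5: B ← H → Q → S → C ← A
  H is a fork and H is not conditioned on; Q is a chain and Q is not conditioned on; S is a chain and S is not conditioned on; C is a collider and C is conditioned on, which opens it — no node blocks this path, so it is active.
Path 6: B ← H → C ← A
  H is a fork and H is not conditioned on; C is a collider and C is conditioned on, which opens it — no node blocks this path, so it is active.
Because an active path exists, B and A are not d-separated.

No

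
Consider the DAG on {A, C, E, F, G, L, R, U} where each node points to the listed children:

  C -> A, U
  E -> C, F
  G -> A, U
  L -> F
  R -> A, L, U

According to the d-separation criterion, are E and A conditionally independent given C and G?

Yes

Enumerating the 6 paths from E to A and testing each for blocking by {C, G}:
  1. E → C → U ← G → A — C:chain[blocks]; U:collider[blocks]; G:fork[blocks] ⇒ blocked
  2. E → C → U ← R → A — C:chain[blocks]; U:collider[blocks]; R:fork[open] ⇒ blocked
  3. E → C → A — C:chain[blocks] ⇒ blocked
  4. E → F ← L ← R → U ← G → A — F:collider[blocks]; L:chain[open]; R:fork[open]; U:collider[blocks]; G:fork[blocks] ⇒ blocked
  5. E → F ← L ← R → U ← C → A — F:collider[blocks]; L:chain[open]; R:fork[open]; U:collider[blocks]; C:fork[blocks] ⇒ blocked
  6. E → F ← L ← R → A — F:collider[blocks]; L:chain[open]; R:fork[open] ⇒ blocked
All paths are blocked; E ⊥ A | {C, G} holds.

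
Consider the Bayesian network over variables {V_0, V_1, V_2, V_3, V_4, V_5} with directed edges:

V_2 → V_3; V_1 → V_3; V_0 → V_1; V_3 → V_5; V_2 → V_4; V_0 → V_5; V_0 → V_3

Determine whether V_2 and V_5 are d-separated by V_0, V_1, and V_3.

3 paths connect V_2 and V_5; each must be blocked for d-separation to hold:
  1. V_2 → V_3 → V_5 — V_3:chain[blocks] ⇒ blocked
  2. V_2 → V_3 ← V_0 → V_5 — V_3:collider[open]; V_0:fork[blocks] ⇒ blocked
  3. V_2 → V_3 ← V_1 ← V_0 → V_5 — V_3:collider[open]; V_1:chain[blocks]; V_0:fork[blocks] ⇒ blocked
Every path is blocked, so V_2 and V_5 are d-separated given {V_0, V_1, V_3}.

Yes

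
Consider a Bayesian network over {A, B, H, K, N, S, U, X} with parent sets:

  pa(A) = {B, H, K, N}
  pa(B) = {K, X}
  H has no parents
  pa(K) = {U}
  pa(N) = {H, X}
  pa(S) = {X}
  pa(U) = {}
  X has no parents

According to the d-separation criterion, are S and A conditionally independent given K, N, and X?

Yes

4 paths connect S and A; each must be blocked for d-separation to hold:
  1. S ← X → B → A — X:fork[blocks]; B:chain[open] ⇒ blocked
  2. S ← X → B ← K → A — X:fork[blocks]; B:collider[blocks]; K:fork[blocks] ⇒ blocked
  3. S ← X → N ← H → A — X:fork[blocks]; N:collider[open]; H:fork[open] ⇒ blocked
  4. S ← X → N → A — X:fork[blocks]; N:chain[blocks] ⇒ blocked
Every path is blocked, so S and A are d-separated given {K, N, X}.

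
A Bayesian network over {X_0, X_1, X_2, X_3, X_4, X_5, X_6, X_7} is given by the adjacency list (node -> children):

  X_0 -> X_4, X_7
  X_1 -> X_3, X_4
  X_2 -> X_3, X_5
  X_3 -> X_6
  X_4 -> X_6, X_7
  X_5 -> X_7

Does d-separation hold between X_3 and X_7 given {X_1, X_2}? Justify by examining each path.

Yes

There are 5 undirected paths between X_3 and X_7; checking each against the conditioning set {X_1, X_2}:
Path 1: X_3 → X_6 ← X_4 → X_7
  X_6 is a collider here and neither X_6 nor any of its descendants is conditioned on, so the collider stays closed — the path is blocked at X_6.
Path 2: X_3 → X_6 ← X_4 ← X_0 → X_7
  X_6 is a collider here and neither X_6 nor any of its descendants is conditioned on, so the collider stays closed — the path is blocked at X_6.
Path 3: X_3 ← X_1 → X_4 → X_7
  X_1 is a fork here and X_1 is conditioned on, so the path is blocked at X_1.
Path 4: X_3 ← X_1 → X_4 ← X_0 → X_7
  X_1 is a fork here and X_1 is conditioned on, so the path is blocked at X_1.
Path 5: X_3 ← X_2 → X_5 → X_7
  X_2 is a fork here and X_2 is conditioned on, so the path is blocked at X_2.
All paths are blocked; X_3 ⊥ X_7 | {X_1, X_2} holds.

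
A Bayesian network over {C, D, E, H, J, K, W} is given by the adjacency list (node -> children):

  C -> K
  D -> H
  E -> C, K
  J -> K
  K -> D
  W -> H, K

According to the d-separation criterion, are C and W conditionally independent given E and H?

No

We examine all 4 paths between C and W:
  1. C ← E → K ← W — E:fork[blocks]; K:collider[open] ⇒ blocked
  2. C ← E → K → D → H ← W — E:fork[blocks]; K:chain[open]; D:chain[open]; H:collider[open] ⇒ blocked
  3. C → K ← W — K:collider[open] ⇒ active
  4. C → K → D → H ← W — K:chain[open]; D:chain[open]; H:collider[open] ⇒ active
Since the path C → K ← W is active, C and W are not d-separated given {E, H}.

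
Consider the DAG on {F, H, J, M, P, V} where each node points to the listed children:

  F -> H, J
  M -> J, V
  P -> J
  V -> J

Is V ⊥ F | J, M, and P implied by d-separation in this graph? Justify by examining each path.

No

We examine all 2 paths between V and F:
  1. V ← M → J ← F — M:fork[blocks]; J:collider[open] ⇒ blocked
  2. V → J ← F — J:collider[open] ⇒ active
Because an active path exists, V and F are not d-separated.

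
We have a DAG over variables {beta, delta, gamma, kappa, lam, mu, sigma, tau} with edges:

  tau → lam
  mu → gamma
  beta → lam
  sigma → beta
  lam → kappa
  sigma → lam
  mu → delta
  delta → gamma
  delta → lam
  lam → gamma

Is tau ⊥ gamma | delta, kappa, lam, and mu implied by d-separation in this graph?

We examine all 3 paths between tau and gamma:
  1. tau → lam ← delta ← mu → gamma — lam:collider[open]; delta:chain[blocks]; mu:fork[blocks] ⇒ blocked
  2. tau → lam ← delta → gamma — lam:collider[open]; delta:fork[blocks] ⇒ blocked
  3. tau → lam → gamma — lam:chain[blocks] ⇒ blocked
Since every path is blocked, d-separation holds.

Yes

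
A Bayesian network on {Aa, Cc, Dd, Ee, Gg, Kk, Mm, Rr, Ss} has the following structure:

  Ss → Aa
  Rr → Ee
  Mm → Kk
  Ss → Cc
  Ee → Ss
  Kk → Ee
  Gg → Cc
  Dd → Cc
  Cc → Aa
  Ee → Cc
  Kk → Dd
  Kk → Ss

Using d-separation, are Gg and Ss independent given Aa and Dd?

We examine all 6 paths between Gg and Ss:
  1. Gg → Cc ← Dd ← Kk → Ee → Ss — Cc:collider[open]; Dd:chain[blocks]; Kk:fork[open]; Ee:chain[open] ⇒ blocked
  2. Gg → Cc ← Dd ← Kk → Ss — Cc:collider[open]; Dd:chain[blocks]; Kk:fork[open] ⇒ blocked
  3. Gg → Cc ← Ee ← Kk → Ss — Cc:collider[open]; Ee:chain[open]; Kk:fork[open] ⇒ active
  4. Gg → Cc ← Ee → Ss — Cc:collider[open]; Ee:fork[open] ⇒ active
  5. Gg → Cc → Aa ← Ss — Cc:chain[open]; Aa:collider[open] ⇒ active
  6. Gg → Cc ← Ss — Cc:collider[open] ⇒ active
Because an active path exists, Gg and Ss are not d-separated.

No — Gg and Ss are not d-separated given {Aa, Dd}.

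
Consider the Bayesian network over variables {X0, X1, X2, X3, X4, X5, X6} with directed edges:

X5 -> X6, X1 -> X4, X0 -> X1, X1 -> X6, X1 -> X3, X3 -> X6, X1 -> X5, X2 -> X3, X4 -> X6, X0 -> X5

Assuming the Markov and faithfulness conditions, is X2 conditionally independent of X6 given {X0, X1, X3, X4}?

Yes

We examine all 5 paths between X2 and X6:
Path 1: X2 → X3 → X6
  X3 is a chain here and X3 is conditioned on, so the path is blocked at X3.
Path 2: X2 → X3 ← X1 → X5 → X6
  X1 is a fork here and X1 is conditioned on, so the path is blocked at X1.
Path 3: X2 → X3 ← X1 ← X0 → X5 → X6
  X1 is a chain here and X1 is conditioned on, so the path is blocked at X1.
Path 4: X2 → X3 ← X1 → X6
  X1 is a fork here and X1 is conditioned on, so the path is blocked at X1.
Path 5: X2 → X3 ← X1 → X4 → X6
  X1 is a fork here and X1 is conditioned on, so the path is blocked at X1.
Every path is blocked, so X2 and X6 are d-separated given {X0, X1, X3, X4}.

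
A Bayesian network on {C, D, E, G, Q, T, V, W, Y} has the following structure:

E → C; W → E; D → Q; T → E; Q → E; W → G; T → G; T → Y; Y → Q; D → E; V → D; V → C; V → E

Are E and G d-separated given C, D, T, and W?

Yes

6 paths connect E and G; each must be blocked for d-separation to hold:
Path 1: E ← T → G
  T is a fork here and T is conditioned on, so the path is blocked at T.
Path 2: E ← D → Q ← Y ← T → G
  D is a fork here and D is conditioned on, so the path is blocked at D.
Path 3: E ← W → G
  W is a fork here and W is conditioned on, so the path is blocked at W.
Path 4: E ← Q ← Y ← T → G
  T is a fork here and T is conditioned on, so the path is blocked at T.
Path 5: E ← V → D → Q ← Y ← T → G
  D is a chain here and D is conditioned on, so the path is blocked at D.
Path 6: E → C ← V → D → Q ← Y ← T → G
  D is a chain here and D is conditioned on, so the path is blocked at D.
Every path is blocked, so E and G are d-separated given {C, D, T, W}.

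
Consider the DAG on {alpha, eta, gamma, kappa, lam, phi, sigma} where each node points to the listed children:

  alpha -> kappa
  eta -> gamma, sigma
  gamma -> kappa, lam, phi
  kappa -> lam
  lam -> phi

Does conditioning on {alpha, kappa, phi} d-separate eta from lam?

No — eta and lam are not d-separated given {alpha, kappa, phi}.

There are 3 undirected paths between eta and lam; checking each against the conditioning set {alpha, kappa, phi}:
Path 1: eta → gamma → lam
  gamma is a chain and gamma is not conditioned on — no node blocks this path, so it is active.
Path 2: eta → gamma → kappa → lam
  kappa is a chain here and kappa is conditioned on, so the path is blocked at kappa.
Path 3: eta → gamma → phi ← lam
  gamma is a chain and gamma is not conditioned on; phi is a collider and phi is conditioned on, which opens it — no node blocks this path, so it is active.
At least one path is unblocked, so d-separation fails.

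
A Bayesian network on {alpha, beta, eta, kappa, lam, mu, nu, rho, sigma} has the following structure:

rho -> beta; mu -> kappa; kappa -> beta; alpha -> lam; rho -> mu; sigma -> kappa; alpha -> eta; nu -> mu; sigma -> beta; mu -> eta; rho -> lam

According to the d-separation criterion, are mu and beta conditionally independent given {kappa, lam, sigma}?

No

There are 4 undirected paths between mu and beta; checking each against the conditioning set {kappa, lam, sigma}:
  1. mu ← rho → beta — rho:fork[open] ⇒ active
  2. mu → eta ← alpha → lam ← rho → beta — eta:collider[blocks]; alpha:fork[open]; lam:collider[open]; rho:fork[open] ⇒ blocked
  3. mu → kappa ← sigma → beta — kappa:collider[open]; sigma:fork[blocks] ⇒ blocked
  4. mu → kappa → beta — kappa:chain[blocks] ⇒ blocked
At least one path is unblocked, so d-separation fails.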